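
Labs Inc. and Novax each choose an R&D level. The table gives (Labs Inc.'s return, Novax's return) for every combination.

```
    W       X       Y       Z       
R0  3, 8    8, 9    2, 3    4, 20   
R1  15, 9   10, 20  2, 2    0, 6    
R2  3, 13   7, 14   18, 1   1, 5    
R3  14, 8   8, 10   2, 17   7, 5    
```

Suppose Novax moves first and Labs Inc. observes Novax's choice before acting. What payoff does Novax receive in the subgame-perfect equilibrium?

20

Backward induction with Novax moving first.
- W: Labs Inc. compares 3, 15, 3, 14 and picks R1; Novax would get 9.
- X: Labs Inc. compares 8, 10, 7, 8 and picks R1; Novax would get 20.
- Y: Labs Inc. compares 2, 2, 18, 2 and picks R2; Novax would get 1.
- Z: Labs Inc. compares 4, 0, 1, 7 and picks R3; Novax would get 5.
Novax's induced payoffs are 9, 20, 1, 5, so Novax commits to X. Subgame-perfect outcome: (R1, X) with payoffs (10, 20).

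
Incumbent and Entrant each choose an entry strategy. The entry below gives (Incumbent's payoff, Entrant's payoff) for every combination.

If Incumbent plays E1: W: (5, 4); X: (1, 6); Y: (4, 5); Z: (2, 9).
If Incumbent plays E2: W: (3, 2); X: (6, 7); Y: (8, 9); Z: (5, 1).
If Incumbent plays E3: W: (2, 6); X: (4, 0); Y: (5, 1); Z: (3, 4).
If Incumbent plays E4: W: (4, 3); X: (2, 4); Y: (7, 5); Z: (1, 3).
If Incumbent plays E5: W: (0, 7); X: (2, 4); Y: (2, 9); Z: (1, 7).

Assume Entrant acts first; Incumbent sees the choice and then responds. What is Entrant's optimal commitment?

Backward induction with Entrant moving first.
- W: BR = E1, leader payoff 4.
- X: BR = E2, leader payoff 7.
- Y: BR = E2, leader payoff 9.
- Z: BR = E2, leader payoff 1.
Entrant's induced payoffs are 4, 7, 9, 1, so Entrant commits to Y. Subgame-perfect outcome: (E2, Y) with payoffs (8, 9).

Y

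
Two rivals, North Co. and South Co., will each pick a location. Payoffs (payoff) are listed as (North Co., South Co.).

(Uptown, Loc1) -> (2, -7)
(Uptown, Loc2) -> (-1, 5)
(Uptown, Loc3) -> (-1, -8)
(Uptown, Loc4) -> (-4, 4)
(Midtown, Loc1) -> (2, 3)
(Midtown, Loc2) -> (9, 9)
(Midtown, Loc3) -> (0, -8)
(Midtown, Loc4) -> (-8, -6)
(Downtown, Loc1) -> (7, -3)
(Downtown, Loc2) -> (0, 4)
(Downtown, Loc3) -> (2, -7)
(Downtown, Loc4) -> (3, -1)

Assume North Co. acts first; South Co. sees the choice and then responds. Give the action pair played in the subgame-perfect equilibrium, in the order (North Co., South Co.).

(Midtown, Loc2)

Work backward from South Co.'s decision.
- Uptown → South Co. plays Loc2 (best of -7, 5, -8, 4); North Co. gets -1.
- Midtown → South Co. plays Loc2 (best of 3, 9, -8, -6); North Co. gets 9.
- Downtown → South Co. plays Loc2 (best of -3, 4, -7, -1); North Co. gets 0.
Maximizing over -1, 9, 0, North Co. chooses Midtown. Subgame-perfect outcome: (Midtown, Loc2) with payoffs (9, 9).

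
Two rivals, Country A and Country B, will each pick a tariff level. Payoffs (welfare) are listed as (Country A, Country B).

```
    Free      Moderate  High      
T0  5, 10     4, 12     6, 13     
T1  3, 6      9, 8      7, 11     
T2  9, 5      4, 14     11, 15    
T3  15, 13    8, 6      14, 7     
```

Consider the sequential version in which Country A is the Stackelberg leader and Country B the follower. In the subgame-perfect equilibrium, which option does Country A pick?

T3

Solve by backward induction (Country A leads).
- T0: BR = High, leader payoff 6.
- T1: BR = High, leader payoff 7.
- T2: BR = High, leader payoff 11.
- T3: BR = Free, leader payoff 15.
Maximizing over 6, 7, 11, 15, Country A chooses T3. Subgame-perfect outcome: (T3, Free) with payoffs (15, 13).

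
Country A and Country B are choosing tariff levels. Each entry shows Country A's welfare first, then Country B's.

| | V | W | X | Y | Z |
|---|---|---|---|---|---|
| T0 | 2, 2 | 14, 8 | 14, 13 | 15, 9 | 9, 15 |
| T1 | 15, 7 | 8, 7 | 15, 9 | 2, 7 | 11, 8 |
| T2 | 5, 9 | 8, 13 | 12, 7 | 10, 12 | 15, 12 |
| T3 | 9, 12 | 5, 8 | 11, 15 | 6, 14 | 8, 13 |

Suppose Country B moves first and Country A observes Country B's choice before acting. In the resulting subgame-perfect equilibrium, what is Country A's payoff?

15

Work backward from Country A's decision.
- V → Country A plays T1 (best of 2, 15, 5, 9); Country B gets 7.
- W → Country A plays T0 (best of 14, 8, 8, 5); Country B gets 8.
- X → Country A plays T1 (best of 14, 15, 12, 11); Country B gets 9.
- Y → Country A plays T0 (best of 15, 2, 10, 6); Country B gets 9.
- Z → Country A plays T2 (best of 9, 11, 15, 8); Country B gets 12.
Maximizing over 7, 8, 9, 9, 12, Country B chooses Z. Subgame-perfect outcome: (T2, Z) with payoffs (15, 12).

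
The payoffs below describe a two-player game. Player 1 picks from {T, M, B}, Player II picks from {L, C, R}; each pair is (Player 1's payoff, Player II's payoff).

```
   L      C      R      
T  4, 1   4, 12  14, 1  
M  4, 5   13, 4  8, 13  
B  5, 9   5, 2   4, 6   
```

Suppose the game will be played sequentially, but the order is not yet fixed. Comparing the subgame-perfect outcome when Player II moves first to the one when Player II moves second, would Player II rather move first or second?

If Player 1 leads: Player II's best replies are T→C, M→R, B→L; Player 1's induced payoffs 4, 8, 5; outcome (M, R), payoffs (8, 13).
If Player II leads: Player 1's best replies are L→B, C→M, R→T; Player II's induced payoffs 9, 4, 1; outcome (B, L), payoffs (5, 9).
Player II gets 9 moving first and 13 moving second, so Player II prefers to move second.

second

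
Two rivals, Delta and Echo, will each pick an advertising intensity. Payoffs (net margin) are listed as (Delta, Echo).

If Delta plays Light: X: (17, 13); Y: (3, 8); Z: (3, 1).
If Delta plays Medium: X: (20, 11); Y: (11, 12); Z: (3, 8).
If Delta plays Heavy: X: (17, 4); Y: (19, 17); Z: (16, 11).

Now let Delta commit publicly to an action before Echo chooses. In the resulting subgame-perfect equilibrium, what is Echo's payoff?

Solve by backward induction (Delta leads).
- Light: BR = X, leader payoff 17.
- Medium: BR = Y, leader payoff 11.
- Heavy: BR = Y, leader payoff 19.
Maximizing over 17, 11, 19, Delta chooses Heavy. Subgame-perfect outcome: (Heavy, Y) with payoffs (19, 17).

17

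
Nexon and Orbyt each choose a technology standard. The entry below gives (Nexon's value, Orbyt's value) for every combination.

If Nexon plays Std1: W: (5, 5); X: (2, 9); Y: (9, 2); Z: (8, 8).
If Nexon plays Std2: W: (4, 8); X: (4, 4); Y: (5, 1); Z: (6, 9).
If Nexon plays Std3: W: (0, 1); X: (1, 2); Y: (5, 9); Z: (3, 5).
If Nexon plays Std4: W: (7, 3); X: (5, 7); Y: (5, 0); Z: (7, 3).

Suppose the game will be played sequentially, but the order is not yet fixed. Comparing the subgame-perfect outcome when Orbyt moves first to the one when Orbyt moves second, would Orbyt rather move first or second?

If Nexon leads: Orbyt's best replies are Std1→X, Std2→Z, Std3→Y, Std4→X; Nexon's induced payoffs 2, 6, 5, 5; outcome (Std2, Z), payoffs (6, 9).
If Orbyt leads: Nexon's best replies are W→Std4, X→Std4, Y→Std1, Z→Std1; Orbyt's induced payoffs 3, 7, 2, 8; outcome (Std1, Z), payoffs (8, 8).
Orbyt gets 8 moving first and 9 moving second, so Orbyt prefers to move second.

second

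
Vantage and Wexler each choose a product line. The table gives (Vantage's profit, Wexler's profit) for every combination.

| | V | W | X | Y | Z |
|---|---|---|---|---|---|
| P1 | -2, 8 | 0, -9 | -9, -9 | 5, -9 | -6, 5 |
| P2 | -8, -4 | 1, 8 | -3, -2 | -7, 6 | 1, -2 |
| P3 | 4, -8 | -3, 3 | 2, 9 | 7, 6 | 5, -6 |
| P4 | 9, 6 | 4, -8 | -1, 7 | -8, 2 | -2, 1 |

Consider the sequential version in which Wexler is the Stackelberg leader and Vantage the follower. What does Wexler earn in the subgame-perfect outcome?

9

Vantage best-responds to each possible Wexler move:
- V: BR = P4, leader payoff 6.
- W: BR = P4, leader payoff -8.
- X: BR = P3, leader payoff 9.
- Y: BR = P3, leader payoff 6.
- Z: BR = P3, leader payoff -6.
Maximizing over 6, -8, 9, 6, -6, Wexler chooses X. Subgame-perfect outcome: (P3, X) with payoffs (2, 9).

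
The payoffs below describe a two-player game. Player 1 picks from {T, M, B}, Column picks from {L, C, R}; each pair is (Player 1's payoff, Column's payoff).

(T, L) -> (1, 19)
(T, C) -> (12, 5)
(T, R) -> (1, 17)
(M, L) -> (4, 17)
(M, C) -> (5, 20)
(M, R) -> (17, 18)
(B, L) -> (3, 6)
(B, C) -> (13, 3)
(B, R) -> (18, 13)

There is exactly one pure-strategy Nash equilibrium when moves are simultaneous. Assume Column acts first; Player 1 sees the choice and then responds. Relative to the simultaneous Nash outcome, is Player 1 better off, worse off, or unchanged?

worse off

Solve by backward induction (Column leads).
- L: Player 1 compares 1, 4, 3 and picks M; Column would get 17.
- C: Player 1 compares 12, 5, 13 and picks B; Column would get 3.
- R: Player 1 compares 1, 17, 18 and picks B; Column would get 13.
Column's induced payoffs are 17, 3, 13, so Column commits to L. Subgame-perfect outcome: (M, L) with payoffs (4, 17).
Now find the simultaneous Nash equilibrium.
Player 1's best replies: L→M; C→B; R→B.
Column's best replies: T→L; M→C; B→R.
Only (B, R) has each player best-responding; Nash payoffs (18, 13).
Player 1 earns 4 sequentially versus 18 at the Nash outcome: worse off.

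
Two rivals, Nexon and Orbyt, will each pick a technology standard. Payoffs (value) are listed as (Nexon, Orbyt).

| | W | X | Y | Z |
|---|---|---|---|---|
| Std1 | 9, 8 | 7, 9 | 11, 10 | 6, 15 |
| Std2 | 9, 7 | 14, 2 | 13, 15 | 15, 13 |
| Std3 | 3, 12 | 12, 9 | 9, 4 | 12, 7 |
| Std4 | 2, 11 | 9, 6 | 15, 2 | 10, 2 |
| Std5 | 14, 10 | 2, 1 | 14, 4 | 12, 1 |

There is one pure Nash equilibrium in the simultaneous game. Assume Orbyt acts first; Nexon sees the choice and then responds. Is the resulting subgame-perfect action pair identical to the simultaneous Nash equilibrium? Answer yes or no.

Nexon best-responds to each possible Orbyt move:
- W: BR = Std5, leader payoff 10.
- X: BR = Std2, leader payoff 2.
- Y: BR = Std4, leader payoff 2.
- Z: BR = Std2, leader payoff 13.
Orbyt's induced payoffs are 10, 2, 2, 13, so Orbyt commits to Z. Subgame-perfect outcome: (Std2, Z) with payoffs (15, 13).
Now find the simultaneous Nash equilibrium.
Nexon's best replies: W→Std5; X→Std2; Y→Std4; Z→Std2.
Orbyt's best replies: Std1→Z; Std2→Y; Std3→W; Std4→W; Std5→W.
The unique mutual best reply is (Std5, W), giving (14, 10).
Sequential outcome (Std2, Z) differs from the Nash profile (Std5, W).

no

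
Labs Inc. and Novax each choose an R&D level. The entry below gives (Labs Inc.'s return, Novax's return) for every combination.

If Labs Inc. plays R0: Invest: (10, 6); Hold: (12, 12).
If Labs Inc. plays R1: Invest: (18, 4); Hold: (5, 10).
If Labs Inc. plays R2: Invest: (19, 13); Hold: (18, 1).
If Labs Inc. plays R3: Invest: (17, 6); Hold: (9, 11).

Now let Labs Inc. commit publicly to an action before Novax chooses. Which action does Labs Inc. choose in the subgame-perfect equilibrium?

Novax best-responds to each possible Labs Inc. move:
- R0 → Novax plays Hold (best of 6, 12); Labs Inc. gets 12.
- R1 → Novax plays Hold (best of 4, 10); Labs Inc. gets 5.
- R2 → Novax plays Invest (best of 13, 1); Labs Inc. gets 19.
- R3 → Novax plays Hold (best of 6, 11); Labs Inc. gets 9.
Maximizing over 12, 5, 19, 9, Labs Inc. chooses R2. Subgame-perfect outcome: (R2, Invest) with payoffs (19, 13).

R2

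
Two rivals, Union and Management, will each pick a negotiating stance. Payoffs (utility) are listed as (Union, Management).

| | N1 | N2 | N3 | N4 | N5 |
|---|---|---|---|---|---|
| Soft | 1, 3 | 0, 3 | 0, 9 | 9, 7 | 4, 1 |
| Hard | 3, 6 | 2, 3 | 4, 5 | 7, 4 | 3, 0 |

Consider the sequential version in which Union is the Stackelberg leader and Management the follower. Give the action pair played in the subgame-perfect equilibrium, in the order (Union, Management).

(Hard, N1)

Work backward from Management's decision.
- Soft → Management plays N3 (best of 3, 3, 9, 7, 1); Union gets 0.
- Hard → Management plays N1 (best of 6, 3, 5, 4, 0); Union gets 3.
Maximizing over 0, 3, Union chooses Hard. Subgame-perfect outcome: (Hard, N1) with payoffs (3, 6).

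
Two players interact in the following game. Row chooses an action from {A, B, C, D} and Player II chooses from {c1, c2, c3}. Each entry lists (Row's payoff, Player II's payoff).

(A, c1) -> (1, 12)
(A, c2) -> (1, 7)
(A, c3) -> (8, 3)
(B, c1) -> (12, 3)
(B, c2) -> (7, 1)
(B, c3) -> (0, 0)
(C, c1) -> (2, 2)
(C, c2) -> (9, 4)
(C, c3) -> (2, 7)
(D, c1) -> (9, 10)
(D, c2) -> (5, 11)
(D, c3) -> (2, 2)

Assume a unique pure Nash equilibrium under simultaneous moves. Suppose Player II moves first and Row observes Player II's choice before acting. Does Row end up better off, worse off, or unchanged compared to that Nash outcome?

worse off

Backward induction with Player II moving first.
- c1: Row compares 1, 12, 2, 9 and picks B; Player II would get 3.
- c2: Row compares 1, 7, 9, 5 and picks C; Player II would get 4.
- c3: Row compares 8, 0, 2, 2 and picks A; Player II would get 3.
Maximizing over 3, 4, 3, Player II chooses c2. Subgame-perfect outcome: (C, c2) with payoffs (9, 4).
Under simultaneous play:
Row's best replies: c1→B; c2→C; c3→A.
Player II's best replies: A→c1; B→c1; C→c3; D→c2.
The unique mutual best reply is (B, c1), giving (12, 3).
Row earns 9 sequentially versus 12 at the Nash outcome: worse off.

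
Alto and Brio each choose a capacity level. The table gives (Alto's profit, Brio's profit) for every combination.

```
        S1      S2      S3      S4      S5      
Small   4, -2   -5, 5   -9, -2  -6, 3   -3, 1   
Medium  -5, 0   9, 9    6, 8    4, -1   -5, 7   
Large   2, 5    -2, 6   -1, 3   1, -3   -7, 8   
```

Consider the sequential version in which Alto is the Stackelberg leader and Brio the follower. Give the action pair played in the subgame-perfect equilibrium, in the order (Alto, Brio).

Solve by backward induction (Alto leads).
- Small: BR = S2, leader payoff -5.
- Medium: BR = S2, leader payoff 9.
- Large: BR = S5, leader payoff -7.
Among -5, 9, -7, the best is 9 at Medium. Subgame-perfect outcome: (Medium, S2) with payoffs (9, 9).

(Medium, S2)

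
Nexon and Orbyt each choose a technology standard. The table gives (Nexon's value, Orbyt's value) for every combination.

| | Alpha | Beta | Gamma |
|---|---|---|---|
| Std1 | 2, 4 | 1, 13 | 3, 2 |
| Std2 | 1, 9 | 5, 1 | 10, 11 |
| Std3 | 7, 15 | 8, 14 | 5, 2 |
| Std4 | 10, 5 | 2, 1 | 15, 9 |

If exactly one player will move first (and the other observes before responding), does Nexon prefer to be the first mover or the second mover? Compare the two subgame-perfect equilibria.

If Nexon leads: Orbyt's best replies are Std1→Beta, Std2→Gamma, Std3→Alpha, Std4→Gamma; Nexon's induced payoffs 1, 10, 7, 15; outcome (Std4, Gamma), payoffs (15, 9).
If Orbyt leads: Nexon's best replies are Alpha→Std4, Beta→Std3, Gamma→Std4; Orbyt's induced payoffs 5, 14, 9; outcome (Std3, Beta), payoffs (8, 14).
Nexon gets 15 moving first and 8 moving second, so Nexon prefers to move first.

first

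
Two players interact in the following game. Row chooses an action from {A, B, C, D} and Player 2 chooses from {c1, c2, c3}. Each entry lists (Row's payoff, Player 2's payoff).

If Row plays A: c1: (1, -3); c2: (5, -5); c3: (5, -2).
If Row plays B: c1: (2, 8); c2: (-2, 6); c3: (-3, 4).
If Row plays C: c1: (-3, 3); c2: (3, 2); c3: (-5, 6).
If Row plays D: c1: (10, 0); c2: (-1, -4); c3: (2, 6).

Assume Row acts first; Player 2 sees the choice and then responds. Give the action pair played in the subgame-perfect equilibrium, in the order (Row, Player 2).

(A, c3)

Solve by backward induction (Row leads).
- A → Player 2 plays c3 (best of -3, -5, -2); Row gets 5.
- B → Player 2 plays c1 (best of 8, 6, 4); Row gets 2.
- C → Player 2 plays c3 (best of 3, 2, 6); Row gets -5.
- D → Player 2 plays c3 (best of 0, -4, 6); Row gets 2.
Among 5, 2, -5, 2, the best is 5 at A. Subgame-perfect outcome: (A, c3) with payoffs (5, -2).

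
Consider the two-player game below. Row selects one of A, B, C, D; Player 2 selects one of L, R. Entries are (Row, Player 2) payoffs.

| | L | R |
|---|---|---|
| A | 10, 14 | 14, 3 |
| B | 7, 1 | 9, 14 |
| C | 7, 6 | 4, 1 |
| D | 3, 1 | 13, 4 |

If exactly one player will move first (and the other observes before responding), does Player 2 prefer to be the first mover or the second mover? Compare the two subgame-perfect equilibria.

If Row leads: Player 2's best replies are A→L, B→R, C→L, D→R; Row's induced payoffs 10, 9, 7, 13; outcome (D, R), payoffs (13, 4).
If Player 2 leads: Row's best replies are L→A, R→A; Player 2's induced payoffs 14, 3; outcome (A, L), payoffs (10, 14).
Player 2 gets 14 moving first and 4 moving second, so Player 2 prefers to move first.

first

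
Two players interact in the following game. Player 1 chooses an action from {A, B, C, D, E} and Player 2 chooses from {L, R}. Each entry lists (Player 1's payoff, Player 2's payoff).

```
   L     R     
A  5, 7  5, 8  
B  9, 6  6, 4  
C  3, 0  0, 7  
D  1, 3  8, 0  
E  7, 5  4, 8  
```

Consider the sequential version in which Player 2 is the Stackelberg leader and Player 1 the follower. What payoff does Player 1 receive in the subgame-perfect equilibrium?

9

Player 1 best-responds to each possible Player 2 move:
- L → Player 1 plays B (best of 5, 9, 3, 1, 7); Player 2 gets 6.
- R → Player 1 plays D (best of 5, 6, 0, 8, 4); Player 2 gets 0.
Player 2's induced payoffs are 6, 0, so Player 2 commits to L. Subgame-perfect outcome: (B, L) with payoffs (9, 6).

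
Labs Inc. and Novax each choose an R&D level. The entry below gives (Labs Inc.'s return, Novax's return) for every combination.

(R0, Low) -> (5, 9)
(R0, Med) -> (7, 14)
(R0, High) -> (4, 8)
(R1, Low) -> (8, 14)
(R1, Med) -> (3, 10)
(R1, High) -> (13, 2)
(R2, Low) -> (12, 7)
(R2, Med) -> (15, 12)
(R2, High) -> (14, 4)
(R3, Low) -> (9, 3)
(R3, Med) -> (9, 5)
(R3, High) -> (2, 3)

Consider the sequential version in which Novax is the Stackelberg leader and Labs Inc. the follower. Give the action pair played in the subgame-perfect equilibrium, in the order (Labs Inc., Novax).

Labs Inc. best-responds to each possible Novax move:
- Low: Labs Inc. compares 5, 8, 12, 9 and picks R2; Novax would get 7.
- Med: Labs Inc. compares 7, 3, 15, 9 and picks R2; Novax would get 12.
- High: Labs Inc. compares 4, 13, 14, 2 and picks R2; Novax would get 4.
Novax's induced payoffs are 7, 12, 4, so Novax commits to Med. Subgame-perfect outcome: (R2, Med) with payoffs (15, 12).

(R2, Med)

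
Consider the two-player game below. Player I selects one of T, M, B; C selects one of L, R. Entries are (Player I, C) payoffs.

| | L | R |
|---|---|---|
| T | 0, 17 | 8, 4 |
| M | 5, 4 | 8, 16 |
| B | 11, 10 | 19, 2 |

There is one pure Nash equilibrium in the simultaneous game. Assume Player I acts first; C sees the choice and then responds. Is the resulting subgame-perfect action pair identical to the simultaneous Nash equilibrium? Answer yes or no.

C best-responds to each possible Player I move:
- T: BR = L, leader payoff 0.
- M: BR = R, leader payoff 8.
- B: BR = L, leader payoff 11.
Player I's induced payoffs are 0, 8, 11, so Player I commits to B. Subgame-perfect outcome: (B, L) with payoffs (11, 10).
Now find the simultaneous Nash equilibrium.
Player I's best replies: L→B; R→B.
C's best replies: T→L; M→R; B→L.
Only (B, L) has each player best-responding; Nash payoffs (11, 10).
Sequential outcome (B, L) coincides with the Nash profile (B, L).

yes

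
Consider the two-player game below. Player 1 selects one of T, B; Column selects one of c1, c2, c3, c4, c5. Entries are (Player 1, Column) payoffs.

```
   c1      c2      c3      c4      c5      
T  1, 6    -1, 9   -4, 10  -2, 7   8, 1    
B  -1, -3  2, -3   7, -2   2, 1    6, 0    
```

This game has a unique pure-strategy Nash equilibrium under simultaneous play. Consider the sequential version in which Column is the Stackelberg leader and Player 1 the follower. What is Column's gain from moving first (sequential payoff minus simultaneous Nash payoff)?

5

Solve by backward induction (Column leads).
- c1 → Player 1 plays T (best of 1, -1); Column gets 6.
- c2 → Player 1 plays B (best of -1, 2); Column gets -3.
- c3 → Player 1 plays B (best of -4, 7); Column gets -2.
- c4 → Player 1 plays B (best of -2, 2); Column gets 1.
- c5 → Player 1 plays T (best of 8, 6); Column gets 1.
Maximizing over 6, -3, -2, 1, 1, Column chooses c1. Subgame-perfect outcome: (T, c1) with payoffs (1, 6).
Under simultaneous play:
Player 1's best replies: c1→T; c2→B; c3→B; c4→B; c5→T.
Column's best replies: T→c3; B→c4.
The unique mutual best reply is (B, c4), giving (2, 1).
Column's commitment gain: 6 − 1 = 5.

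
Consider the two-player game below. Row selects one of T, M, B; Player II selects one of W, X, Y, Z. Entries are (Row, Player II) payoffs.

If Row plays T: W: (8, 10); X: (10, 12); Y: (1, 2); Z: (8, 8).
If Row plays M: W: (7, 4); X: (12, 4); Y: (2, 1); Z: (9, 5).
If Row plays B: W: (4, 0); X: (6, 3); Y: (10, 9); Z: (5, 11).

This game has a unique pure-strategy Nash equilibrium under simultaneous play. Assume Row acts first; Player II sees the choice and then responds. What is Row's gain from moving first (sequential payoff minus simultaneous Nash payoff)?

1

Solve by backward induction (Row leads).
- T: BR = X, leader payoff 10.
- M: BR = Z, leader payoff 9.
- B: BR = Z, leader payoff 5.
Among 10, 9, 5, the best is 10 at T. Subgame-perfect outcome: (T, X) with payoffs (10, 12).
For the simultaneous game, intersect best replies.
Row's best replies: W→T; X→M; Y→B; Z→M.
Player II's best replies: T→X; M→Z; B→Z.
The unique mutual best reply is (M, Z), giving (9, 5).
Row's commitment gain: 10 − 9 = 1.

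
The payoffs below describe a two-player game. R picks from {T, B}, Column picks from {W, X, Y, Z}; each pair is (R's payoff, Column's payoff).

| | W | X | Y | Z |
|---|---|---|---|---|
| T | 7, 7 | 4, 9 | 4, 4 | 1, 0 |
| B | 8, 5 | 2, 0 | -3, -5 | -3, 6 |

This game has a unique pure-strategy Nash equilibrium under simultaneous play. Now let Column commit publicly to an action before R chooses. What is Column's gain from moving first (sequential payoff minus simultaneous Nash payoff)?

R best-responds to each possible Column move:
- W → R plays B (best of 7, 8); Column gets 5.
- X → R plays T (best of 4, 2); Column gets 9.
- Y → R plays T (best of 4, -3); Column gets 4.
- Z → R plays T (best of 1, -3); Column gets 0.
Maximizing over 5, 9, 4, 0, Column chooses X. Subgame-perfect outcome: (T, X) with payoffs (4, 9).
Under simultaneous play:
R's best replies: W→B; X→T; Y→T; Z→T.
Column's best replies: T→X; B→Z.
The unique mutual best reply is (T, X), giving (4, 9).
Column's commitment gain: 9 − 9 = 0.

0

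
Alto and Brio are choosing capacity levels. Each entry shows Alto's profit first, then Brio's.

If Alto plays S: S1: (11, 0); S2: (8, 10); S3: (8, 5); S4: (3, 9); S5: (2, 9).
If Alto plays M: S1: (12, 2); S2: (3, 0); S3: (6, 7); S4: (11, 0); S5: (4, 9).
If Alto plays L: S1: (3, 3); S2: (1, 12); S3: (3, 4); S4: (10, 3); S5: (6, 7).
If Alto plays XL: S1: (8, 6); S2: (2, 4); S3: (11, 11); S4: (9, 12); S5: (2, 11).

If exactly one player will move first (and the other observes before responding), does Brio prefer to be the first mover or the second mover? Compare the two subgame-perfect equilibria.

second

If Alto leads: Brio's best replies are S→S2, M→S5, L→S2, XL→S4; Alto's induced payoffs 8, 4, 1, 9; outcome (XL, S4), payoffs (9, 12).
If Brio leads: Alto's best replies are S1→M, S2→S, S3→XL, S4→M, S5→L; Brio's induced payoffs 2, 10, 11, 0, 7; outcome (XL, S3), payoffs (11, 11).
Brio gets 11 moving first and 12 moving second, so Brio prefers to move second.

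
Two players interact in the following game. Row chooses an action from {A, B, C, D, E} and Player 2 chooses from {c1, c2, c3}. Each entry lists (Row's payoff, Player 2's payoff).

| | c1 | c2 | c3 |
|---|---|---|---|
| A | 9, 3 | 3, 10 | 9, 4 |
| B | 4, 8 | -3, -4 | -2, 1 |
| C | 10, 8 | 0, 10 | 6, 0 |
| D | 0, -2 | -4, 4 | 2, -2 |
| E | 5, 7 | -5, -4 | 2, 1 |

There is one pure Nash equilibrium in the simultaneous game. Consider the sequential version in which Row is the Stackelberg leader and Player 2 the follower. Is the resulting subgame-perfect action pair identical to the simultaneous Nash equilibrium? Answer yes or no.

Solve by backward induction (Row leads).
- A: Player 2 compares 3, 10, 4 and picks c2; Row would get 3.
- B: Player 2 compares 8, -4, 1 and picks c1; Row would get 4.
- C: Player 2 compares 8, 10, 0 and picks c2; Row would get 0.
- D: Player 2 compares -2, 4, -2 and picks c2; Row would get -4.
- E: Player 2 compares 7, -4, 1 and picks c1; Row would get 5.
Row's induced payoffs are 3, 4, 0, -4, 5, so Row commits to E. Subgame-perfect outcome: (E, c1) with payoffs (5, 7).
For the simultaneous game, intersect best replies.
Row's best replies: c1→C; c2→A; c3→A.
Player 2's best replies: A→c2; B→c1; C→c2; D→c2; E→c1.
The unique mutual best reply is (A, c2), giving (3, 10).
Sequential outcome (E, c1) differs from the Nash profile (A, c2).

no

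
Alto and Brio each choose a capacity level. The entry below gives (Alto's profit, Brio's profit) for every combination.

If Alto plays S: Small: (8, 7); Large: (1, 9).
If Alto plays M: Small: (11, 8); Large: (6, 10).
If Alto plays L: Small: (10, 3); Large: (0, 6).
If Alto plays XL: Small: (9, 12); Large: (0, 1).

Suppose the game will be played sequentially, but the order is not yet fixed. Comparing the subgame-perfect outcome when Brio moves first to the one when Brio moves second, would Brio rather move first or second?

If Alto leads: Brio's best replies are S→Large, M→Large, L→Large, XL→Small; Alto's induced payoffs 1, 6, 0, 9; outcome (XL, Small), payoffs (9, 12).
If Brio leads: Alto's best replies are Small→M, Large→M; Brio's induced payoffs 8, 10; outcome (M, Large), payoffs (6, 10).
Brio gets 10 moving first and 12 moving second, so Brio prefers to move second.

second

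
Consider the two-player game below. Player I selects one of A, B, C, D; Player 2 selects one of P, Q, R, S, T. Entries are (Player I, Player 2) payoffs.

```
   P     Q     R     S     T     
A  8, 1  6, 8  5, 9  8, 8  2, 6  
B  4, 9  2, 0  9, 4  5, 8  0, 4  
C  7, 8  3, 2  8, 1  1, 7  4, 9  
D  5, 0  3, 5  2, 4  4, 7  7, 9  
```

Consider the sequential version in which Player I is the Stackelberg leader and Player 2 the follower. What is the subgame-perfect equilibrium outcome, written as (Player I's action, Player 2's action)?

Solve by backward induction (Player I leads).
- A: Player 2 compares 1, 8, 9, 8, 6 and picks R; Player I would get 5.
- B: Player 2 compares 9, 0, 4, 8, 4 and picks P; Player I would get 4.
- C: Player 2 compares 8, 2, 1, 7, 9 and picks T; Player I would get 4.
- D: Player 2 compares 0, 5, 4, 7, 9 and picks T; Player I would get 7.
Among 5, 4, 4, 7, the best is 7 at D. Subgame-perfect outcome: (D, T) with payoffs (7, 9).

(D, T)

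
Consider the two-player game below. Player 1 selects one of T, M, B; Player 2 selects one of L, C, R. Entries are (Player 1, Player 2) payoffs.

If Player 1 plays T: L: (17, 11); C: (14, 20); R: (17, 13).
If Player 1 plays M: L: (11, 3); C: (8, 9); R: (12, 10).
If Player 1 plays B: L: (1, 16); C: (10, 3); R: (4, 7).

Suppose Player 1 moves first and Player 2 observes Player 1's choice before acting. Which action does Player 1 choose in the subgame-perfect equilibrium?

Solve by backward induction (Player 1 leads).
- T → Player 2 plays C (best of 11, 20, 13); Player 1 gets 14.
- M → Player 2 plays R (best of 3, 9, 10); Player 1 gets 12.
- B → Player 2 plays L (best of 16, 3, 7); Player 1 gets 1.
Player 1's induced payoffs are 14, 12, 1, so Player 1 commits to T. Subgame-perfect outcome: (T, C) with payoffs (14, 20).

T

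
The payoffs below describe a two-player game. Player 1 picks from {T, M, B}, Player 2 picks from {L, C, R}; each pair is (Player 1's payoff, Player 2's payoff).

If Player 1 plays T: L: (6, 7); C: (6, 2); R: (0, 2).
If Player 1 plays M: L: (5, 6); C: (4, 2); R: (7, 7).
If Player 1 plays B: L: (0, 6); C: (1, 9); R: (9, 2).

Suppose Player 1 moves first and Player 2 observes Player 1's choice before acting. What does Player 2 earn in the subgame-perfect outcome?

Player 2 best-responds to each possible Player 1 move:
- T → Player 2 plays L (best of 7, 2, 2); Player 1 gets 6.
- M → Player 2 plays R (best of 6, 2, 7); Player 1 gets 7.
- B → Player 2 plays C (best of 6, 9, 2); Player 1 gets 1.
Maximizing over 6, 7, 1, Player 1 chooses M. Subgame-perfect outcome: (M, R) with payoffs (7, 7).

7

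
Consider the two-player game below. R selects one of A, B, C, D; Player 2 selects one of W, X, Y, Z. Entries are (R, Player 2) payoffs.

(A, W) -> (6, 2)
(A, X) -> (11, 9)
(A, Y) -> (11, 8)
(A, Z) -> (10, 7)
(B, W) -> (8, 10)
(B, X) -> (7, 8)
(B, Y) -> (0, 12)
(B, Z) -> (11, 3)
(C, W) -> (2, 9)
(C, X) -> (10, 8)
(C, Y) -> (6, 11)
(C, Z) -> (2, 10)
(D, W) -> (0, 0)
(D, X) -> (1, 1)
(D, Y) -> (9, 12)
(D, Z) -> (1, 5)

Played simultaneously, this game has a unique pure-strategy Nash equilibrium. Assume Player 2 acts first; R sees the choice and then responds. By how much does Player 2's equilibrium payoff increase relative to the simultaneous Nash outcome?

Work backward from R's decision.
- W: R compares 6, 8, 2, 0 and picks B; Player 2 would get 10.
- X: R compares 11, 7, 10, 1 and picks A; Player 2 would get 9.
- Y: R compares 11, 0, 6, 9 and picks A; Player 2 would get 8.
- Z: R compares 10, 11, 2, 1 and picks B; Player 2 would get 3.
Player 2's induced payoffs are 10, 9, 8, 3, so Player 2 commits to W. Subgame-perfect outcome: (B, W) with payoffs (8, 10).
Now find the simultaneous Nash equilibrium.
R's best replies: W→B; X→A; Y→A; Z→B.
Player 2's best replies: A→X; B→Y; C→Y; D→Y.
The unique mutual best reply is (A, X), giving (11, 9).
Player 2's commitment gain: 10 − 9 = 1.

1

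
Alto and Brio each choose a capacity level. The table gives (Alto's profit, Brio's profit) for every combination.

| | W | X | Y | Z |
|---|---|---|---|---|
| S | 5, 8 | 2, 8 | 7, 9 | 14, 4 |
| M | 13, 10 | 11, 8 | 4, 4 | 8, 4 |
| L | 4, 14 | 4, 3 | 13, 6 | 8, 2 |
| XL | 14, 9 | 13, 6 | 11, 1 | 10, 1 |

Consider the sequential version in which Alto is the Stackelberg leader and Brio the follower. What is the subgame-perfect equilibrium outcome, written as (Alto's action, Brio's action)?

Brio best-responds to each possible Alto move:
- S: BR = Y, leader payoff 7.
- M: BR = W, leader payoff 13.
- L: BR = W, leader payoff 4.
- XL: BR = W, leader payoff 14.
Alto's induced payoffs are 7, 13, 4, 14, so Alto commits to XL. Subgame-perfect outcome: (XL, W) with payoffs (14, 9).

(XL, W)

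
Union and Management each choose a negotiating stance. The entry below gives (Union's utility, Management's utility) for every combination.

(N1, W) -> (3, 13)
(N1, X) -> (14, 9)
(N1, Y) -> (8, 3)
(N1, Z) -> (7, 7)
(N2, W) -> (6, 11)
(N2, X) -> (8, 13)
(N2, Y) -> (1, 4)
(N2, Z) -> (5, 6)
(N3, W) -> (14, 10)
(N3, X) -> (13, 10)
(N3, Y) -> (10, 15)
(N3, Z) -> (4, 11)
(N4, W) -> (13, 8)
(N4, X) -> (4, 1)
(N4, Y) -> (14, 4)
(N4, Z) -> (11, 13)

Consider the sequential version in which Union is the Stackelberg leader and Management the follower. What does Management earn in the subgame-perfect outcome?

Solve by backward induction (Union leads).
- N1: Management compares 13, 9, 3, 7 and picks W; Union would get 3.
- N2: Management compares 11, 13, 4, 6 and picks X; Union would get 8.
- N3: Management compares 10, 10, 15, 11 and picks Y; Union would get 10.
- N4: Management compares 8, 1, 4, 13 and picks Z; Union would get 11.
Among 3, 8, 10, 11, the best is 11 at N4. Subgame-perfect outcome: (N4, Z) with payoffs (11, 13).

13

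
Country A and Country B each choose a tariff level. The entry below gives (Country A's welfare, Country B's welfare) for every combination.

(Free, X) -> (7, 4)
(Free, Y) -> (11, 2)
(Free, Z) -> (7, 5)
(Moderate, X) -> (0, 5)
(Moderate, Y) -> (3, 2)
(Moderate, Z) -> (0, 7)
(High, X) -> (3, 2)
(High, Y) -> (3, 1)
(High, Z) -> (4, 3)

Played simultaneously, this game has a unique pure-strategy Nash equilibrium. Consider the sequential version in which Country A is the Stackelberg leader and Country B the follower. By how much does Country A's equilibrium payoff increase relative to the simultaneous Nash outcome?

0

Country B best-responds to each possible Country A move:
- Free: Country B compares 4, 2, 5 and picks Z; Country A would get 7.
- Moderate: Country B compares 5, 2, 7 and picks Z; Country A would get 0.
- High: Country B compares 2, 1, 3 and picks Z; Country A would get 4.
Maximizing over 7, 0, 4, Country A chooses Free. Subgame-perfect outcome: (Free, Z) with payoffs (7, 5).
For the simultaneous game, intersect best replies.
Country A's best replies: X→Free; Y→Free; Z→Free.
Country B's best replies: Free→Z; Moderate→Z; High→Z.
The unique mutual best reply is (Free, Z), giving (7, 5).
Country A's commitment gain: 7 − 7 = 0.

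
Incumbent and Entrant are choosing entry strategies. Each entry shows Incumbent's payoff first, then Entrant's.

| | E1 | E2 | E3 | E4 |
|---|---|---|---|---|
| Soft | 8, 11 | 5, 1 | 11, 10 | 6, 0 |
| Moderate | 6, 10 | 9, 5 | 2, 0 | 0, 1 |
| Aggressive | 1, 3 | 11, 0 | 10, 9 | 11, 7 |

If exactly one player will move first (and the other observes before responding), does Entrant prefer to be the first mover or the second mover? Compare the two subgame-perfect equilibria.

If Incumbent leads: Entrant's best replies are Soft→E1, Moderate→E1, Aggressive→E3; Incumbent's induced payoffs 8, 6, 10; outcome (Aggressive, E3), payoffs (10, 9).
If Entrant leads: Incumbent's best replies are E1→Soft, E2→Aggressive, E3→Soft, E4→Aggressive; Entrant's induced payoffs 11, 0, 10, 7; outcome (Soft, E1), payoffs (8, 11).
Entrant gets 11 moving first and 9 moving second, so Entrant prefers to move first.

first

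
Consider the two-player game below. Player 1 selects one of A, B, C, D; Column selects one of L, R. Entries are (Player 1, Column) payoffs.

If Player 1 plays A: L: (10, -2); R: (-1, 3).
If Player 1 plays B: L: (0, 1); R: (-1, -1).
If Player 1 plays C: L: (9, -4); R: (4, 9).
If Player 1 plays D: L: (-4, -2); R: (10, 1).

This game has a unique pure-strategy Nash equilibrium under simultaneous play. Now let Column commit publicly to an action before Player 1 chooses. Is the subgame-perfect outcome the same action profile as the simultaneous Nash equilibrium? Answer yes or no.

Solve by backward induction (Column leads).
- L → Player 1 plays A (best of 10, 0, 9, -4); Column gets -2.
- R → Player 1 plays D (best of -1, -1, 4, 10); Column gets 1.
Maximizing over -2, 1, Column chooses R. Subgame-perfect outcome: (D, R) with payoffs (10, 1).
For the simultaneous game, intersect best replies.
Player 1's best replies: L→A; R→D.
Column's best replies: A→R; B→L; C→R; D→R.
The unique mutual best reply is (D, R), giving (10, 1).
Sequential outcome (D, R) coincides with the Nash profile (D, R).

yes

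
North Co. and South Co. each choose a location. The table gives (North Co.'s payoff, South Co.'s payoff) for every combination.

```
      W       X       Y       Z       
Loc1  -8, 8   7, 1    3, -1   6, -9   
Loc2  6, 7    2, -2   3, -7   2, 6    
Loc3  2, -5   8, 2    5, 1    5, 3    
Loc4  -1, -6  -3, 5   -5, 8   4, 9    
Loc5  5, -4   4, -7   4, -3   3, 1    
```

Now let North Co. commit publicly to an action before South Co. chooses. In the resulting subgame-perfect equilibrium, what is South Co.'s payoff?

7

Backward induction with North Co. moving first.
- Loc1 → South Co. plays W (best of 8, 1, -1, -9); North Co. gets -8.
- Loc2 → South Co. plays W (best of 7, -2, -7, 6); North Co. gets 6.
- Loc3 → South Co. plays Z (best of -5, 2, 1, 3); North Co. gets 5.
- Loc4 → South Co. plays Z (best of -6, 5, 8, 9); North Co. gets 4.
- Loc5 → South Co. plays Z (best of -4, -7, -3, 1); North Co. gets 3.
North Co.'s induced payoffs are -8, 6, 5, 4, 3, so North Co. commits to Loc2. Subgame-perfect outcome: (Loc2, W) with payoffs (6, 7).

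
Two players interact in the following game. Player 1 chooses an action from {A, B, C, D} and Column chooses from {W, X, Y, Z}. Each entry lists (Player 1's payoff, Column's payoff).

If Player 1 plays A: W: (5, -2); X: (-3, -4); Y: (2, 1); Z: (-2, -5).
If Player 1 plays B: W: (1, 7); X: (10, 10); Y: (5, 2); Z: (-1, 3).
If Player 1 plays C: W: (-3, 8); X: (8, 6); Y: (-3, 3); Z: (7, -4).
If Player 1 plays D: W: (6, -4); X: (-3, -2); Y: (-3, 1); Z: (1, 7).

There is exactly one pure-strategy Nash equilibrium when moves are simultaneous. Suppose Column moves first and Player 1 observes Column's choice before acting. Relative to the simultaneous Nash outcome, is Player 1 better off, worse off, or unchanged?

Backward induction with Column moving first.
- W → Player 1 plays D (best of 5, 1, -3, 6); Column gets -4.
- X → Player 1 plays B (best of -3, 10, 8, -3); Column gets 10.
- Y → Player 1 plays B (best of 2, 5, -3, -3); Column gets 2.
- Z → Player 1 plays C (best of -2, -1, 7, 1); Column gets -4.
Column's induced payoffs are -4, 10, 2, -4, so Column commits to X. Subgame-perfect outcome: (B, X) with payoffs (10, 10).
Under simultaneous play:
Player 1's best replies: W→D; X→B; Y→B; Z→C.
Column's best replies: A→Y; B→X; C→W; D→Z.
The unique mutual best reply is (B, X), giving (10, 10).
Player 1 earns 10 sequentially versus 10 at the Nash outcome: unchanged.

unchanged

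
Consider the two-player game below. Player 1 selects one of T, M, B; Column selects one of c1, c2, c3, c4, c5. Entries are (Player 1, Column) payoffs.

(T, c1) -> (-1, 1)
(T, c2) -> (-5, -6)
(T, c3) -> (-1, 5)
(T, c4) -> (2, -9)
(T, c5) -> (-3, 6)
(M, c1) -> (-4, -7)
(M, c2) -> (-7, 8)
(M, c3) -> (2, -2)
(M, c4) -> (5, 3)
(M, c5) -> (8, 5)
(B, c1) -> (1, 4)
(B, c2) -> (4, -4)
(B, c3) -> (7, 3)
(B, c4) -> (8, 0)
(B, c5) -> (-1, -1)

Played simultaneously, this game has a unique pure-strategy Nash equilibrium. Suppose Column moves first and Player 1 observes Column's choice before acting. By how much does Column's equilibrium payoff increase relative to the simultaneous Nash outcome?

1

Work backward from Player 1's decision.
- c1: Player 1 compares -1, -4, 1 and picks B; Column would get 4.
- c2: Player 1 compares -5, -7, 4 and picks B; Column would get -4.
- c3: Player 1 compares -1, 2, 7 and picks B; Column would get 3.
- c4: Player 1 compares 2, 5, 8 and picks B; Column would get 0.
- c5: Player 1 compares -3, 8, -1 and picks M; Column would get 5.
Among 4, -4, 3, 0, 5, the best is 5 at c5. Subgame-perfect outcome: (M, c5) with payoffs (8, 5).
Now find the simultaneous Nash equilibrium.
Player 1's best replies: c1→B; c2→B; c3→B; c4→B; c5→M.
Column's best replies: T→c5; M→c2; B→c1.
The unique mutual best reply is (B, c1), giving (1, 4).
Column's commitment gain: 5 − 4 = 1.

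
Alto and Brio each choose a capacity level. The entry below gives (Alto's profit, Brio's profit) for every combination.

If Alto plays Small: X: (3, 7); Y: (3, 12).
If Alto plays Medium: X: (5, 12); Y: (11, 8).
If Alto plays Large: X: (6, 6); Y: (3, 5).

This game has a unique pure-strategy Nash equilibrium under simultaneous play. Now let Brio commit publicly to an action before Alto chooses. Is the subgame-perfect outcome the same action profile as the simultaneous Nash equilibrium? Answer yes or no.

no

Backward induction with Brio moving first.
- X → Alto plays Large (best of 3, 5, 6); Brio gets 6.
- Y → Alto plays Medium (best of 3, 11, 3); Brio gets 8.
Among 6, 8, the best is 8 at Y. Subgame-perfect outcome: (Medium, Y) with payoffs (11, 8).
For the simultaneous game, intersect best replies.
Alto's best replies: X→Large; Y→Medium.
Brio's best replies: Small→Y; Medium→X; Large→X.
The unique mutual best reply is (Large, X), giving (6, 6).
Sequential outcome (Medium, Y) differs from the Nash profile (Large, X).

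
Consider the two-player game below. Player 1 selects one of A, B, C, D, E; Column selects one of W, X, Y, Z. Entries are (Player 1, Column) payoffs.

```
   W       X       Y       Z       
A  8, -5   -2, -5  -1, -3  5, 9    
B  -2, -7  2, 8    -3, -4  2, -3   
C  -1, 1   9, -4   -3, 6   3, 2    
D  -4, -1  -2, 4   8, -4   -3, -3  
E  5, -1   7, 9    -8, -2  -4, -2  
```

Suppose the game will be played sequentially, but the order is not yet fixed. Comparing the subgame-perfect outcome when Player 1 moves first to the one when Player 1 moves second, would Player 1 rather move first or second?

If Player 1 leads: Column's best replies are A→Z, B→X, C→Y, D→X, E→X; Player 1's induced payoffs 5, 2, -3, -2, 7; outcome (E, X), payoffs (7, 9).
If Column leads: Player 1's best replies are W→A, X→C, Y→D, Z→A; Column's induced payoffs -5, -4, -4, 9; outcome (A, Z), payoffs (5, 9).
Player 1 gets 7 moving first and 5 moving second, so Player 1 prefers to move first.

first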